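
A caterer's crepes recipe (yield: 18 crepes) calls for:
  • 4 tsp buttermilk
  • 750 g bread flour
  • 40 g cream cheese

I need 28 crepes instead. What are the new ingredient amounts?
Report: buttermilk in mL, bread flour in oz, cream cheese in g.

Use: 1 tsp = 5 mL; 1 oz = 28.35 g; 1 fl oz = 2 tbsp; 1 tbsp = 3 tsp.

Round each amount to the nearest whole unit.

buttermilk: 31 mL; bread flour: 41 oz; cream cheese: 62 g

Scaling factor: 28/18 = 14/9.
buttermilk: 4 tsp × 14/9 × 5 mL/tsp ≈ 31 mL
bread flour: 750 g × 14/9 ÷ 28.35 g/oz ≈ 41 oz
cream cheese: 40 g × 14/9 ≈ 62 g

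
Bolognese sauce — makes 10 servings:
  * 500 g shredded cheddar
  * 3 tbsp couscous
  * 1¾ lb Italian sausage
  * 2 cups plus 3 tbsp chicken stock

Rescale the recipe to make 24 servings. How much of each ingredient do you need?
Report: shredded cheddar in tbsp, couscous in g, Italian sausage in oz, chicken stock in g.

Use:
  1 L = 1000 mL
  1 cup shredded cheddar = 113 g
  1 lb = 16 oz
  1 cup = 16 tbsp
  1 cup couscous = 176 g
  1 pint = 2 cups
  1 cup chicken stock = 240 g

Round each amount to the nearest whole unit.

Scaling factor: 24/10 = 12/5 = 2.4.
shredded cheddar: 500 g × 12/5 ÷ 113 g/cup × 16 tbsp/cup ≈ 170 tbsp
couscous: 3 tbsp × 12/5 ÷ 16 tbsp/cup × 176 g/cup ≈ 79 g
Italian sausage: 1.75 lb × 12/5 × 16 oz/lb ≈ 67 oz
chicken stock: (2 cup + 3 tbsp = 2.1875 cup) × 12/5 × 240 g/cup = 1260 g

shredded cheddar: 170 tbsp; couscous: 79 g; Italian sausage: 67 oz; chicken stock: 1260 g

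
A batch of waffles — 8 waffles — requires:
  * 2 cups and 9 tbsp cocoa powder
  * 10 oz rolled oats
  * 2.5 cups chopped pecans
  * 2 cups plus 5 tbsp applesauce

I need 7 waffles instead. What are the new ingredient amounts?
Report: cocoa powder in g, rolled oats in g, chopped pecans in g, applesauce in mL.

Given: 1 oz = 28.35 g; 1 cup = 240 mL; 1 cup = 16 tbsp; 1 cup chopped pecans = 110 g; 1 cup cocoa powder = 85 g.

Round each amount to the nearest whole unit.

Scaling factor: 7/8 = 0.875.
cocoa powder: (2 cup + 9 tbsp = 2.5625 cup) × 7/8 × 85 g/cup ≈ 191 g
rolled oats: 10 oz × 7/8 × 28.35 g/oz ≈ 248 g
chopped pecans: 2.5 cup × 7/8 × 110 g/cup ≈ 241 g
applesauce: (2 cup + 5 tbsp = 2.3125 cup) × 7/8 × 240 mL/cup ≈ 486 mL

cocoa powder: 191 g; rolled oats: 248 g; chopped pecans: 241 g; applesauce: 486 mL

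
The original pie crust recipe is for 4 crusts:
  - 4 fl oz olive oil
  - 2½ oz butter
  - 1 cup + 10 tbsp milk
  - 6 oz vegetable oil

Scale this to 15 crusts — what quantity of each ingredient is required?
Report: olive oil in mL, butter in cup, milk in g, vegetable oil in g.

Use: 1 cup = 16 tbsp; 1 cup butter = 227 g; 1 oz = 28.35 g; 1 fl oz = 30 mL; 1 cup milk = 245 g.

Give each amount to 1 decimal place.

Scaling factor: 15/4 = 3.75.
olive oil: 4 fl oz × 15/4 × 30 mL/fl oz = 450.0 mL
butter: 2.5 oz × 15/4 × 28.35 g/oz ÷ 227 g/cup ≈ 1.2 cup
milk: (1 cup + 10 tbsp = 1.625 cup) × 15/4 × 245 g/cup ≈ 1493.0 g
vegetable oil: 6 oz × 15/4 × 28.35 g/oz ≈ 637.9 g

olive oil: 450.0 mL; butter: 1.2 cup; milk: 1493.0 g; vegetable oil: 637.9 g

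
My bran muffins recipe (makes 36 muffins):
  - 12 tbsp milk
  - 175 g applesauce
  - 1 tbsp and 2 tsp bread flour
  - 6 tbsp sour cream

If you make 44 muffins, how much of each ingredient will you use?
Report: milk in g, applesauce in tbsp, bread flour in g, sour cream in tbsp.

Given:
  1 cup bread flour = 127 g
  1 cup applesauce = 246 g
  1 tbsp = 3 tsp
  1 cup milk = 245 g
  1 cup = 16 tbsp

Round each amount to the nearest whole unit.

Scaling factor: 44/36 = 11/9.
milk: 12 tbsp × 11/9 ÷ 16 tbsp/cup × 245 g/cup ≈ 225 g
applesauce: 175 g × 11/9 ÷ 246 g/cup × 16 tbsp/cup ≈ 14 tbsp
bread flour: (1 tbsp + 2 tsp = 5/3 tbsp) × 11/9 ÷ 16 tbsp/cup × 127 g/cup ≈ 16 g
sour cream: 6 tbsp × 11/9 ≈ 7 tbsp

milk: 225 g; applesauce: 14 tbsp; bread flour: 16 g; sour cream: 7 tbsp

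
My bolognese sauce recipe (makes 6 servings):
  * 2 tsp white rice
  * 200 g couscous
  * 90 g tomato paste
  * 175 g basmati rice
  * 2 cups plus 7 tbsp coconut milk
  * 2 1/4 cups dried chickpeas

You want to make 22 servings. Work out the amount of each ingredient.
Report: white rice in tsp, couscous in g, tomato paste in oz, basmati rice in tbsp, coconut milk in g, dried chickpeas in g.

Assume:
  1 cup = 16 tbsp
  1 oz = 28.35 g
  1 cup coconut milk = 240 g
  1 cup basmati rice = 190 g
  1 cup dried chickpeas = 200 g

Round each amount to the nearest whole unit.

Scaling factor: 22/6 = 11/3.
white rice: 2 tsp × 11/3 ≈ 7 tsp
couscous: 200 g × 11/3 ≈ 733 g
tomato paste: 90 g × 11/3 ÷ 28.35 g/oz ≈ 12 oz
basmati rice: 175 g × 11/3 ÷ 190 g/cup × 16 tbsp/cup ≈ 54 tbsp
coconut milk: (2 cup + 7 tbsp = 2.4375 cup) × 11/3 × 240 g/cup = 2145 g
dried chickpeas: 2.25 cup × 11/3 × 200 g/cup = 1650 g

white rice: 7 tsp; couscous: 733 g; tomato paste: 12 oz; basmati rice: 54 tbsp; coconut milk: 2145 g; dried chickpeas: 1650 g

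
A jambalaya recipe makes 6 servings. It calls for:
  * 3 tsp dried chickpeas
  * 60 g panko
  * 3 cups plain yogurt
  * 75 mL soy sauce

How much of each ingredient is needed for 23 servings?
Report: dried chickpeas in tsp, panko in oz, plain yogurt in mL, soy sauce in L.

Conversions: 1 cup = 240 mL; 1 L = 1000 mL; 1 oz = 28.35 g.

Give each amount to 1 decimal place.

dried chickpeas: 11.5 tsp; panko: 8.1 oz; plain yogurt: 2760.0 mL; soy sauce: 0.3 L

Scaling factor: 23/6.
dried chickpeas: 3 tsp × 23/6 = 11.5 tsp
panko: 60 g × 23/6 ÷ 28.35 g/oz ≈ 8.1 oz
plain yogurt: 3 cup × 23/6 × 240 mL/cup = 2760.0 mL
soy sauce: 75 mL × 23/6 ÷ 1000 mL/L ≈ 0.3 L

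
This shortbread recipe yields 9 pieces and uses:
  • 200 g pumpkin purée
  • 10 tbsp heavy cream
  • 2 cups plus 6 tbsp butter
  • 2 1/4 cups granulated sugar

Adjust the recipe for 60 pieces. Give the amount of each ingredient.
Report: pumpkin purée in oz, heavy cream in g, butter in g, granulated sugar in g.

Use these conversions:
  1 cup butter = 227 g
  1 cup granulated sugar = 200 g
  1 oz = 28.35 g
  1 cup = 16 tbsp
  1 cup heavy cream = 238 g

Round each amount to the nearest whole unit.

Scaling factor: 60/9 = 20/3.
pumpkin purée: 200 g × 20/3 ÷ 28.35 g/oz ≈ 47 oz
heavy cream: 10 tbsp × 20/3 ÷ 16 tbsp/cup × 238 g/cup ≈ 992 g
butter: (2 cup + 6 tbsp = 2.375 cup) × 20/3 × 227 g/cup ≈ 3594 g
granulated sugar: 2.25 cup × 20/3 × 200 g/cup = 3000 g

pumpkin purée: 47 oz; heavy cream: 992 g; butter: 3594 g; granulated sugar: 3000 g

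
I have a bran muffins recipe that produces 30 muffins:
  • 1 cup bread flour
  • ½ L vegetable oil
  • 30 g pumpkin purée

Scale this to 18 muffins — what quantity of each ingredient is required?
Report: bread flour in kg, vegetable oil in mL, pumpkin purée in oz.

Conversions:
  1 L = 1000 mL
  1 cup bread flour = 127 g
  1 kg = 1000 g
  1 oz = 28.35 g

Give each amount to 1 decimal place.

Scaling factor: 18/30 = 3/5 = 0.6.
bread flour: 1 cup × 3/5 × 127 g/cup ÷ 1000 g/kg ≈ 0.1 kg
vegetable oil: 0.5 L × 3/5 × 1000 mL/L = 300.0 mL
pumpkin purée: 30 g × 3/5 ÷ 28.35 g/oz ≈ 0.6 oz

bread flour: 0.1 kg; vegetable oil: 300.0 mL; pumpkin purée: 0.6 oz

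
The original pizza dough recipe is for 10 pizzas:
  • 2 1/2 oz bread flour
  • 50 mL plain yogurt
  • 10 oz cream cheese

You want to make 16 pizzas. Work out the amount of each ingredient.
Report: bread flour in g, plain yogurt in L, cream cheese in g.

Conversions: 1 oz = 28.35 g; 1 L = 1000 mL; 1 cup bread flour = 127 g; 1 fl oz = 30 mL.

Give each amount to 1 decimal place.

Scaling factor: 16/10 = 8/5 = 1.6.
bread flour: 2.5 oz × 8/5 × 28.35 g/oz = 113.4 g
plain yogurt: 50 mL × 8/5 ÷ 1000 mL/L ≈ 0.1 L
cream cheese: 10 oz × 8/5 × 28.35 g/oz = 453.6 g

bread flour: 113.4 g; plain yogurt: 0.1 L; cream cheese: 453.6 g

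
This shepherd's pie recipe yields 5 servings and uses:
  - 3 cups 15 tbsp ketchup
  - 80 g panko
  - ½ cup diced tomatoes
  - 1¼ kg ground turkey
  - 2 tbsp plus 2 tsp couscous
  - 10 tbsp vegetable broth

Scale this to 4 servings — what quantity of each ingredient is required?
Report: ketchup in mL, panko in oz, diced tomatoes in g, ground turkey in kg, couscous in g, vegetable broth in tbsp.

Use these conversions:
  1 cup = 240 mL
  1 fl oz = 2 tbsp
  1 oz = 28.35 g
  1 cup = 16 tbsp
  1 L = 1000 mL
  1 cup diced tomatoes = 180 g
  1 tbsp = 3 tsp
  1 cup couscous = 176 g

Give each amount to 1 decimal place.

ketchup: 756.0 mL; panko: 2.3 oz; diced tomatoes: 72.0 g; ground turkey: 1.0 kg; couscous: 23.5 g; vegetable broth: 8.0 tbsp

Scaling factor: 4/5 = 0.8.
ketchup: (3 cup + 15 tbsp = 3.9375 cup) × 4/5 × 240 mL/cup = 756.0 mL
panko: 80 g × 4/5 ÷ 28.35 g/oz ≈ 2.3 oz
diced tomatoes: 0.5 cup × 4/5 × 180 g/cup = 72.0 g
ground turkey: 1.25 kg × 4/5 = 1.0 kg
couscous: (2 tbsp + 2 tsp = 8/3 tbsp) × 4/5 ÷ 16 tbsp/cup × 176 g/cup ≈ 23.5 g
vegetable broth: 10 tbsp × 4/5 = 8.0 tbsp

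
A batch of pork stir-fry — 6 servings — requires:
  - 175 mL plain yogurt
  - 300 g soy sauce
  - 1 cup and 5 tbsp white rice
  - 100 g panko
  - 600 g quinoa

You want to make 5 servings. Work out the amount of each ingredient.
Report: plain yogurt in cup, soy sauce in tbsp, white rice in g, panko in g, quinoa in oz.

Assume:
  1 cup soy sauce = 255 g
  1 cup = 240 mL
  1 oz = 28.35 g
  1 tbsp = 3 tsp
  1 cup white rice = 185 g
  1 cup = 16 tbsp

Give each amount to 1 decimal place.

plain yogurt: 0.6 cup; soy sauce: 15.7 tbsp; white rice: 202.3 g; panko: 83.3 g; quinoa: 17.6 oz

Scaling factor: 5/6.
plain yogurt: 175 mL × 5/6 ÷ 240 mL/cup ≈ 0.6 cup
soy sauce: 300 g × 5/6 ÷ 255 g/cup × 16 tbsp/cup ≈ 15.7 tbsp
white rice: (1 cup + 5 tbsp = 1.3125 cup) × 5/6 × 185 g/cup ≈ 202.3 g
panko: 100 g × 5/6 ≈ 83.3 g
quinoa: 600 g × 5/6 ÷ 28.35 g/oz ≈ 17.6 oz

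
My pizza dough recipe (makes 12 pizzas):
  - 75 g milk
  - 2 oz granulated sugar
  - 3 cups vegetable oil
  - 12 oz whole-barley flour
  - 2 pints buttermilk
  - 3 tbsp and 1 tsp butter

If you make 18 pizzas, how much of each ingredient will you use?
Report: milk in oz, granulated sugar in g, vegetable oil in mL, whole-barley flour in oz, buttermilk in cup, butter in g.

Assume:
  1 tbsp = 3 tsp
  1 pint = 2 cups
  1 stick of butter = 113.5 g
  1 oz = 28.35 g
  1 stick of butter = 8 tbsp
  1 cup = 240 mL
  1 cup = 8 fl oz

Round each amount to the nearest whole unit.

milk: 4 oz; granulated sugar: 85 g; vegetable oil: 1080 mL; whole-barley flour: 18 oz; buttermilk: 6 cup; butter: 71 g

Scaling factor: 18/12 = 3/2 = 1.5.
milk: 75 g × 3/2 ÷ 28.35 g/oz ≈ 4 oz
granulated sugar: 2 oz × 3/2 × 28.35 g/oz ≈ 85 g
vegetable oil: 3 cup × 3/2 × 240 mL/cup = 1080 mL
whole-barley flour: 12 oz × 3/2 = 18 oz
buttermilk: 2 pint × 3/2 × 2 cup/pint = 6 cup
butter: (3 tbsp + 1 tsp = 10/3 tbsp) × 3/2 ÷ 8 tbsp/stick × 113.5 g/stick ≈ 71 g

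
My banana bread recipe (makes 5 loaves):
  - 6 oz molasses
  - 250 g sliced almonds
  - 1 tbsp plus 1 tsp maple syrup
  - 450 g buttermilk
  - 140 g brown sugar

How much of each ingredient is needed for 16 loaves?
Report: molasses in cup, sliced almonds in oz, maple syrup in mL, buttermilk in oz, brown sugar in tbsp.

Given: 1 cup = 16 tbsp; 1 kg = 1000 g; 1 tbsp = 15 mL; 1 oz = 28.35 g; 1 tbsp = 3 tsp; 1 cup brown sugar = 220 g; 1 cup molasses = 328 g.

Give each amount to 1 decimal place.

Scaling factor: 16/5 = 3.2.
molasses: 6 oz × 16/5 × 28.35 g/oz ÷ 328 g/cup ≈ 1.7 cup
sliced almonds: 250 g × 16/5 ÷ 28.35 g/oz ≈ 28.2 oz
maple syrup: (1 tbsp + 1 tsp = 4/3 tbsp) × 16/5 × 15 mL/tbsp = 64.0 mL
buttermilk: 450 g × 16/5 ÷ 28.35 g/oz ≈ 50.8 oz
brown sugar: 140 g × 16/5 ÷ 220 g/cup × 16 tbsp/cup ≈ 32.6 tbsp

molasses: 1.7 cup; sliced almonds: 28.2 oz; maple syrup: 64.0 mL; buttermilk: 50.8 oz; brown sugar: 32.6 tbsp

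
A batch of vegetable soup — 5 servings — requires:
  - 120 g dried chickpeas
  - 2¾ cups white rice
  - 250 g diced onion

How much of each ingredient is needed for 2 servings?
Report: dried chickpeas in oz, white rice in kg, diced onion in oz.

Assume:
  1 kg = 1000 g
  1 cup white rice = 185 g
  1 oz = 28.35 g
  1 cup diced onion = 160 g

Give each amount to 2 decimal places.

dried chickpeas: 1.69 oz; white rice: 0.20 kg; diced onion: 3.53 oz

Scaling factor: 2/5 = 0.4.
dried chickpeas: 120 g × 2/5 ÷ 28.35 g/oz ≈ 1.69 oz
white rice: 2.75 cup × 2/5 × 185 g/cup ÷ 1000 g/kg ≈ 0.20 kg
diced onion: 250 g × 2/5 ÷ 28.35 g/oz ≈ 3.53 oz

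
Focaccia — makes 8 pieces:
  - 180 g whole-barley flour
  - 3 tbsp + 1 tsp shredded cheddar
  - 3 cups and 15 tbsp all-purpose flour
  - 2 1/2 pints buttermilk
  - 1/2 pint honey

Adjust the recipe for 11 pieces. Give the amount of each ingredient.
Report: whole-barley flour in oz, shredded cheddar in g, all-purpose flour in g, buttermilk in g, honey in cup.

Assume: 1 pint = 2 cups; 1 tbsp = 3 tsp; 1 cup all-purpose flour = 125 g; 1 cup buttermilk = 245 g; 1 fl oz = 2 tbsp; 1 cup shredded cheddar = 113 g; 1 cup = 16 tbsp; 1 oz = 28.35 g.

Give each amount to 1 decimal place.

Scaling factor: 11/8 = 1.375.
whole-barley flour: 180 g × 11/8 ÷ 28.35 g/oz ≈ 8.7 oz
shredded cheddar: (3 tbsp + 1 tsp = 10/3 tbsp) × 11/8 ÷ 16 tbsp/cup × 113 g/cup ≈ 32.4 g
all-purpose flour: (3 cup + 15 tbsp = 3.9375 cup) × 11/8 × 125 g/cup ≈ 676.8 g
buttermilk: 2.5 pint × 11/8 × 2 cup/pint × 245 g/cup ≈ 1684.4 g
honey: 0.5 pint × 11/8 × 2 cup/pint ≈ 1.4 cup

whole-barley flour: 8.7 oz; shredded cheddar: 32.4 g; all-purpose flour: 676.8 g; buttermilk: 1684.4 g; honey: 1.4 cup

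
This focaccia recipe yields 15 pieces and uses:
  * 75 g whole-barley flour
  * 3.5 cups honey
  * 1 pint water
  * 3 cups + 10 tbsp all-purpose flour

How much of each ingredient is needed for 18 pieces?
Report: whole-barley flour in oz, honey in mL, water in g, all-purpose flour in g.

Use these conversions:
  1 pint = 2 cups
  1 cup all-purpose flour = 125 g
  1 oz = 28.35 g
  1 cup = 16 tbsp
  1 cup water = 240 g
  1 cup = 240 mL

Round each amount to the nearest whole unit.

Scaling factor: 18/15 = 6/5 = 1.2.
whole-barley flour: 75 g × 6/5 ÷ 28.35 g/oz ≈ 3 oz
honey: 3.5 cup × 6/5 × 240 mL/cup = 1008 mL
water: 1 pint × 6/5 × 2 cup/pint × 240 g/cup = 576 g
all-purpose flour: (3 cup + 10 tbsp = 3.625 cup) × 6/5 × 125 g/cup ≈ 544 g

whole-barley flour: 3 oz; honey: 1008 mL; water: 576 g; all-purpose flour: 544 g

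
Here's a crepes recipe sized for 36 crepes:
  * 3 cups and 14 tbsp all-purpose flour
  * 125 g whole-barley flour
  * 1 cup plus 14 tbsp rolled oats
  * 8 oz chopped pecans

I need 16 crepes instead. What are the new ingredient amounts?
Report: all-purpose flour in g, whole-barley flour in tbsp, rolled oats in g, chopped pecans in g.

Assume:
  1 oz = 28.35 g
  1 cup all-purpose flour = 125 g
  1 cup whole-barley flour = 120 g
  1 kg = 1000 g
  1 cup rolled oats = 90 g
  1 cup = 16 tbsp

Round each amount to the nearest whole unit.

all-purpose flour: 215 g; whole-barley flour: 7 tbsp; rolled oats: 75 g; chopped pecans: 101 g

Scaling factor: 16/36 = 4/9.
all-purpose flour: (3 cup + 14 tbsp = 3.875 cup) × 4/9 × 125 g/cup ≈ 215 g
whole-barley flour: 125 g × 4/9 ÷ 120 g/cup × 16 tbsp/cup ≈ 7 tbsp
rolled oats: (1 cup + 14 tbsp = 1.875 cup) × 4/9 × 90 g/cup = 75 g
chopped pecans: 8 oz × 4/9 × 28.35 g/oz ≈ 101 g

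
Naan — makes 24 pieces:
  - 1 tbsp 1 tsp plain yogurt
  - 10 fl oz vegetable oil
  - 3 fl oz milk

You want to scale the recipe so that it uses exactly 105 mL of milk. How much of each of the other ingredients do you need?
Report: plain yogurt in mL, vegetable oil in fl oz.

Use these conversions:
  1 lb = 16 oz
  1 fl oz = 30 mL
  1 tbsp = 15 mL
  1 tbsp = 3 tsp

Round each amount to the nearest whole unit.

plain yogurt: 23 mL; vegetable oil: 12 fl oz

The original recipe has 90 mL of milk, so the scaling factor is 105 ÷ 90 = 7/6.
plain yogurt: (1 tbsp + 1 tsp = 4/3 tbsp) × 7/6 × 15 mL/tbsp ≈ 23 mL
vegetable oil: 10 fl oz × 7/6 ≈ 12 fl oz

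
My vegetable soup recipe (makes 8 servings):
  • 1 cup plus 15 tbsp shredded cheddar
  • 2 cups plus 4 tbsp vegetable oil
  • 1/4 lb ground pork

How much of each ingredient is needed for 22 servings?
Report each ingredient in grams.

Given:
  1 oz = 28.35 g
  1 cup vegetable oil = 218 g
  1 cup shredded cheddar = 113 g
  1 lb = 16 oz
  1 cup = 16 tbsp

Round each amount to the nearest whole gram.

shredded cheddar: 602 g; vegetable oil: 1349 g; ground pork: 312 g

Scaling factor: 22/8 = 11/4 = 2.75.
shredded cheddar: (1 cup + 15 tbsp = 1.9375 cup) × 11/4 × 113 g/cup ≈ 602 g
vegetable oil: (2 cup + 4 tbsp = 2.25 cup) × 11/4 × 218 g/cup ≈ 1349 g
ground pork: 0.25 lb × 11/4 × 16 oz/lb × 28.35 g/oz ≈ 312 g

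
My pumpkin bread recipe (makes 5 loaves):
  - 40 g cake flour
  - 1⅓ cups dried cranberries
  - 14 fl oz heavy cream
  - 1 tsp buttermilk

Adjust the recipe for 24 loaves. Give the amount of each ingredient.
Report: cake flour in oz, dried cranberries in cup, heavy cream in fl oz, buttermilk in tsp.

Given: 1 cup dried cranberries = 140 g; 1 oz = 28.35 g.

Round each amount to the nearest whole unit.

Scaling factor: 24/5 = 4.8.
cake flour: 40 g × 24/5 ÷ 28.35 g/oz ≈ 7 oz
dried cranberries: 4/3 cup × 24/5 ≈ 6 cup
heavy cream: 14 fl oz × 24/5 ≈ 67 fl oz
buttermilk: 1 tsp × 24/5 ≈ 5 tsp

cake flour: 7 oz; dried cranberries: 6 cup; heavy cream: 67 fl oz; buttermilk: 5 tsp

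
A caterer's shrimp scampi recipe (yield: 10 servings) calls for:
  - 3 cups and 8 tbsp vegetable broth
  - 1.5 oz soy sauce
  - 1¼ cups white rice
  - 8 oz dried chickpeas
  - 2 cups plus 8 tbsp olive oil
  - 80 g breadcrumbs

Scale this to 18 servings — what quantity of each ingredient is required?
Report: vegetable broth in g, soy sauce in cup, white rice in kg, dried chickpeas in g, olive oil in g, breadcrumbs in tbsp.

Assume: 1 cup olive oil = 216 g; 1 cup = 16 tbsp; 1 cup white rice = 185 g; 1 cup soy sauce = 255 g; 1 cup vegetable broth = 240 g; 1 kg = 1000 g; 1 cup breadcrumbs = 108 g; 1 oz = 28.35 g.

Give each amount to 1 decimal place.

vegetable broth: 1512.0 g; soy sauce: 0.3 cup; white rice: 0.4 kg; dried chickpeas: 408.2 g; olive oil: 972.0 g; breadcrumbs: 21.3 tbsp

Scaling factor: 18/10 = 9/5 = 1.8.
vegetable broth: (3 cup + 8 tbsp = 3.5 cup) × 9/5 × 240 g/cup = 1512.0 g
soy sauce: 1.5 oz × 9/5 × 28.35 g/oz ÷ 255 g/cup ≈ 0.3 cup
white rice: 1.25 cup × 9/5 × 185 g/cup ÷ 1000 g/kg ≈ 0.4 kg
dried chickpeas: 8 oz × 9/5 × 28.35 g/oz ≈ 408.2 g
olive oil: (2 cup + 8 tbsp = 2.5 cup) × 9/5 × 216 g/cup = 972.0 g
breadcrumbs: 80 g × 9/5 ÷ 108 g/cup × 16 tbsp/cup ≈ 21.3 tbsp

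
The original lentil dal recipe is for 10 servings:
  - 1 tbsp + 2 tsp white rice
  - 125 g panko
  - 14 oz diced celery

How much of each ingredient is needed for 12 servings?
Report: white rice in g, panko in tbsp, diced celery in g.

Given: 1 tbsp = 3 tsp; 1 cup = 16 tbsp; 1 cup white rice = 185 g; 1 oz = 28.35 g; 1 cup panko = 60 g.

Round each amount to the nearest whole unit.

Scaling factor: 12/10 = 6/5 = 1.2.
white rice: (1 tbsp + 2 tsp = 5/3 tbsp) × 6/5 ÷ 16 tbsp/cup × 185 g/cup ≈ 23 g
panko: 125 g × 6/5 ÷ 60 g/cup × 16 tbsp/cup = 40 tbsp
diced celery: 14 oz × 6/5 × 28.35 g/oz ≈ 476 g

white rice: 23 g; panko: 40 tbsp; diced celery: 476 g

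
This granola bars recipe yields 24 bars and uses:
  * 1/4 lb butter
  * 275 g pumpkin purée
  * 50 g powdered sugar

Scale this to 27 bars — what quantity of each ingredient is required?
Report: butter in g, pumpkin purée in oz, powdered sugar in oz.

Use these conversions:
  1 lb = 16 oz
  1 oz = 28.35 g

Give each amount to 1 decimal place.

butter: 127.6 g; pumpkin purée: 10.9 oz; powdered sugar: 2.0 oz

Scaling factor: 27/24 = 9/8 = 1.125.
butter: 0.25 lb × 9/8 × 16 oz/lb × 28.35 g/oz ≈ 127.6 g
pumpkin purée: 275 g × 9/8 ÷ 28.35 g/oz ≈ 10.9 oz
powdered sugar: 50 g × 9/8 ÷ 28.35 g/oz ≈ 2.0 oz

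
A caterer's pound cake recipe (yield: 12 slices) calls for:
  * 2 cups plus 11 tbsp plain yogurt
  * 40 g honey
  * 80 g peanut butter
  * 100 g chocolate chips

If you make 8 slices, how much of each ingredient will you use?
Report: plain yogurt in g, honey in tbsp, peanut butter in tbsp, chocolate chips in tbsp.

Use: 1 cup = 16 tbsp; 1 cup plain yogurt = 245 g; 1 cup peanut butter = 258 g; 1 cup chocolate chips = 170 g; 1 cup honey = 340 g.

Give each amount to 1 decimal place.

plain yogurt: 439.0 g; honey: 1.3 tbsp; peanut butter: 3.3 tbsp; chocolate chips: 6.3 tbsp

Scaling factor: 8/12 = 2/3.
plain yogurt: (2 cup + 11 tbsp = 2.6875 cup) × 2/3 × 245 g/cup ≈ 439.0 g
honey: 40 g × 2/3 ÷ 340 g/cup × 16 tbsp/cup ≈ 1.3 tbsp
peanut butter: 80 g × 2/3 ÷ 258 g/cup × 16 tbsp/cup ≈ 3.3 tbsp
chocolate chips: 100 g × 2/3 ÷ 170 g/cup × 16 tbsp/cup ≈ 6.3 tbsp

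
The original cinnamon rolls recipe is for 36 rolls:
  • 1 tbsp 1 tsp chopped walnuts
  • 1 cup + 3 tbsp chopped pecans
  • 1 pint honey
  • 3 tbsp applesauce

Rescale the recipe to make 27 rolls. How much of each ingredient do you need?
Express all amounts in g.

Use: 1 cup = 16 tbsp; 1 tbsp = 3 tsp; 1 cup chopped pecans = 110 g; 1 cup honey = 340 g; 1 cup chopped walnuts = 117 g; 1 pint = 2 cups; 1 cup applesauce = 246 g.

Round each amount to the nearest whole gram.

Scaling factor: 27/36 = 3/4 = 0.75.
chopped walnuts: (1 tbsp + 1 tsp = 4/3 tbsp) × 3/4 ÷ 16 tbsp/cup × 117 g/cup ≈ 7 g
chopped pecans: (1 cup + 3 tbsp = 1.1875 cup) × 3/4 × 110 g/cup ≈ 98 g
honey: 1 pint × 3/4 × 2 cup/pint × 340 g/cup = 510 g
applesauce: 3 tbsp × 3/4 ÷ 16 tbsp/cup × 246 g/cup ≈ 35 g

chopped walnuts: 7 g; chopped pecans: 98 g; honey: 510 g; applesauce: 35 g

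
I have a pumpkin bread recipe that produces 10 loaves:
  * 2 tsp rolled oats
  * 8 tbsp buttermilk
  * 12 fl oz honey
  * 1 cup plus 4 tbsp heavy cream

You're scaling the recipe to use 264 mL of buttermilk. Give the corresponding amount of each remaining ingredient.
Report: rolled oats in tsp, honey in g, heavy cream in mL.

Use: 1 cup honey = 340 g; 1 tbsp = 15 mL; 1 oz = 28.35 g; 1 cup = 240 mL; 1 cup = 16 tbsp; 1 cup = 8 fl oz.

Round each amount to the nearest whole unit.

The original recipe has 120 mL of buttermilk, so the scaling factor is 264 ÷ 120 = 11/5 = 2.2.
rolled oats: 2 tsp × 11/5 ≈ 4 tsp
honey: 12 fl oz × 11/5 ÷ 8 fl oz/cup × 340 g/cup = 1122 g
heavy cream: (1 cup + 4 tbsp = 1.25 cup) × 11/5 × 240 mL/cup = 660 mL

rolled oats: 4 tsp; honey: 1122 g; heavy cream: 660 mL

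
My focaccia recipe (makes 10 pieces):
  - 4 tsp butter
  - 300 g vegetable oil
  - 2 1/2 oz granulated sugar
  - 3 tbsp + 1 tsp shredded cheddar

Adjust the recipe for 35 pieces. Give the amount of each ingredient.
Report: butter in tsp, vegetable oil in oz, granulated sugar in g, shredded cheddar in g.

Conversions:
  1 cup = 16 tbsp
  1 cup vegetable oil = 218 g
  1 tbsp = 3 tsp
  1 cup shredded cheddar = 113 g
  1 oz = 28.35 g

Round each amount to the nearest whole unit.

butter: 14 tsp; vegetable oil: 37 oz; granulated sugar: 248 g; shredded cheddar: 82 g

Scaling factor: 35/10 = 7/2 = 3.5.
butter: 4 tsp × 7/2 = 14 tsp
vegetable oil: 300 g × 7/2 ÷ 28.35 g/oz ≈ 37 oz
granulated sugar: 2.5 oz × 7/2 × 28.35 g/oz ≈ 248 g
shredded cheddar: (3 tbsp + 1 tsp = 10/3 tbsp) × 7/2 ÷ 16 tbsp/cup × 113 g/cup ≈ 82 g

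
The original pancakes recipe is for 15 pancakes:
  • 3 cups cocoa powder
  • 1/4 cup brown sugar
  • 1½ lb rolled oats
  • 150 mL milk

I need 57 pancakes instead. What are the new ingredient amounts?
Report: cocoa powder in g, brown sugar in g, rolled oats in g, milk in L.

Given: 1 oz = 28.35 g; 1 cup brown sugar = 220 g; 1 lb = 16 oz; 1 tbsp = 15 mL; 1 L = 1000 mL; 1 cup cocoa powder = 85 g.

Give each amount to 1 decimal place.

cocoa powder: 969.0 g; brown sugar: 209.0 g; rolled oats: 2585.5 g; milk: 0.6 L

Scaling factor: 57/15 = 19/5 = 3.8.
cocoa powder: 3 cup × 19/5 × 85 g/cup = 969.0 g
brown sugar: 0.25 cup × 19/5 × 220 g/cup = 209.0 g
rolled oats: 1.5 lb × 19/5 × 16 oz/lb × 28.35 g/oz ≈ 2585.5 g
milk: 150 mL × 19/5 ÷ 1000 mL/L ≈ 0.6 L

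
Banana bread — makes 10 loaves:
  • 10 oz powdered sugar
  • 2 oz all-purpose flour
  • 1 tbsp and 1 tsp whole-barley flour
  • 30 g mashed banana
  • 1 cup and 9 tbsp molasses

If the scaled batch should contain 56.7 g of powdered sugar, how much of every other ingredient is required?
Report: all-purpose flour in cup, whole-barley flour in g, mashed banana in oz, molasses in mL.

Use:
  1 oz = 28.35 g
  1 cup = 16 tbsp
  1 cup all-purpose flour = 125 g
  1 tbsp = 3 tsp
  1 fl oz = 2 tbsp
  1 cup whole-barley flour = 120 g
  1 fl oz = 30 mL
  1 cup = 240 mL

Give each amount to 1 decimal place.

The original recipe has 283.5 g of powdered sugar, so the scaling factor is 56.7 ÷ 283.5 = 1/5 = 0.2.
all-purpose flour: 2 oz × 1/5 × 28.35 g/oz ÷ 125 g/cup ≈ 0.1 cup
whole-barley flour: (1 tbsp + 1 tsp = 4/3 tbsp) × 1/5 ÷ 16 tbsp/cup × 120 g/cup = 2.0 g
mashed banana: 30 g × 1/5 ÷ 28.35 g/oz ≈ 0.2 oz
molasses: (1 cup + 9 tbsp = 1.5625 cup) × 1/5 × 240 mL/cup = 75.0 mL

all-purpose flour: 0.1 cup; whole-barley flour: 2.0 g; mashed banana: 0.2 oz; molasses: 75.0 mL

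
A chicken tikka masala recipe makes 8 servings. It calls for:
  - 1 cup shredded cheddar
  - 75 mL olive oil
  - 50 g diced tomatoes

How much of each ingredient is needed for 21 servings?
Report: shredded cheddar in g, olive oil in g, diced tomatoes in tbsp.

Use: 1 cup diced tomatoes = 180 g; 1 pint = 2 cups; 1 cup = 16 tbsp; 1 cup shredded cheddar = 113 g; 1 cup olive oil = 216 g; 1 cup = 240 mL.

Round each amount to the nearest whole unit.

shredded cheddar: 297 g; olive oil: 177 g; diced tomatoes: 12 tbsp

Scaling factor: 21/8 = 2.625.
shredded cheddar: 1 cup × 21/8 × 113 g/cup ≈ 297 g
olive oil: 75 mL × 21/8 ÷ 240 mL/cup × 216 g/cup ≈ 177 g
diced tomatoes: 50 g × 21/8 ÷ 180 g/cup × 16 tbsp/cup ≈ 12 tbsp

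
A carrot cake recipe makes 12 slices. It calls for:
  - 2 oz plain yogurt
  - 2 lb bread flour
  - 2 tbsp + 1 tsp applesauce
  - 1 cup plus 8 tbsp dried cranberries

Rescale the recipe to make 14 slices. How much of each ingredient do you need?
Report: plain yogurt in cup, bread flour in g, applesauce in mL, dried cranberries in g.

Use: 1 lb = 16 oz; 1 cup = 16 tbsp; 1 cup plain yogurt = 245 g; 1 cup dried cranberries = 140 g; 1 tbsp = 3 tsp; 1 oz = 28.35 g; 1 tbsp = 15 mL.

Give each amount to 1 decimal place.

plain yogurt: 0.3 cup; bread flour: 1058.4 g; applesauce: 40.8 mL; dried cranberries: 245.0 g

Scaling factor: 14/12 = 7/6.
plain yogurt: 2 oz × 7/6 × 28.35 g/oz ÷ 245 g/cup ≈ 0.3 cup
bread flour: 2 lb × 7/6 × 16 oz/lb × 28.35 g/oz = 1058.4 g
applesauce: (2 tbsp + 1 tsp = 7/3 tbsp) × 7/6 × 15 mL/tbsp ≈ 40.8 mL
dried cranberries: (1 cup + 8 tbsp = 1.5 cup) × 7/6 × 140 g/cup = 245.0 g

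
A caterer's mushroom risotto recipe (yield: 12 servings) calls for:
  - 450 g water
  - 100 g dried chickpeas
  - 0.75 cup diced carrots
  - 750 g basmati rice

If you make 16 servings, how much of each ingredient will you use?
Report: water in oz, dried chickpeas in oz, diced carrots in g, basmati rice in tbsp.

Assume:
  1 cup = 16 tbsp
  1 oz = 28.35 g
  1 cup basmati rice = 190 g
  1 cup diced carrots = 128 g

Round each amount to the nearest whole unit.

Scaling factor: 16/12 = 4/3.
water: 450 g × 4/3 ÷ 28.35 g/oz ≈ 21 oz
dried chickpeas: 100 g × 4/3 ÷ 28.35 g/oz ≈ 5 oz
diced carrots: 0.75 cup × 4/3 × 128 g/cup = 128 g
basmati rice: 750 g × 4/3 ÷ 190 g/cup × 16 tbsp/cup ≈ 84 tbsp

water: 21 oz; dried chickpeas: 5 oz; diced carrots: 128 g; basmati rice: 84 tbsp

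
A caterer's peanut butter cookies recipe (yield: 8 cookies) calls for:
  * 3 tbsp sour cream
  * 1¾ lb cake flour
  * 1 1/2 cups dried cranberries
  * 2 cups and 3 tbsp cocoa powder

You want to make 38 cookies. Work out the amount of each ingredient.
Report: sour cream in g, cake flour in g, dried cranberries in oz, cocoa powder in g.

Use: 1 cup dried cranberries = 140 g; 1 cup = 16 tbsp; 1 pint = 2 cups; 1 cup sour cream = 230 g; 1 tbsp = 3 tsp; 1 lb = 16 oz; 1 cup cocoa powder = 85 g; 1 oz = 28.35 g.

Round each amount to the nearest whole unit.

Scaling factor: 38/8 = 19/4 = 4.75.
sour cream: 3 tbsp × 19/4 ÷ 16 tbsp/cup × 230 g/cup ≈ 205 g
cake flour: 1.75 lb × 19/4 × 16 oz/lb × 28.35 g/oz ≈ 3771 g
dried cranberries: 1.5 cup × 19/4 × 140 g/cup ÷ 28.35 g/oz ≈ 35 oz
cocoa powder: (2 cup + 3 tbsp = 2.1875 cup) × 19/4 × 85 g/cup ≈ 883 g

sour cream: 205 g; cake flour: 3771 g; dried cranberries: 35 oz; cocoa powder: 883 g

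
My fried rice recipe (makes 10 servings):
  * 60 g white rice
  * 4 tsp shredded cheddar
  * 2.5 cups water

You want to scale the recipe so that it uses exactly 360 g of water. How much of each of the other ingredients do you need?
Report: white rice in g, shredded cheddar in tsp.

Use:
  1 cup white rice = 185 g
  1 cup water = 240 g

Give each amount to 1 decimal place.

The original recipe has 600 g of water, so the scaling factor is 360 ÷ 600 = 3/5 = 0.6.
white rice: 60 g × 3/5 = 36.0 g
shredded cheddar: 4 tsp × 3/5 = 2.4 tsp

white rice: 36.0 g; shredded cheddar: 2.4 tsp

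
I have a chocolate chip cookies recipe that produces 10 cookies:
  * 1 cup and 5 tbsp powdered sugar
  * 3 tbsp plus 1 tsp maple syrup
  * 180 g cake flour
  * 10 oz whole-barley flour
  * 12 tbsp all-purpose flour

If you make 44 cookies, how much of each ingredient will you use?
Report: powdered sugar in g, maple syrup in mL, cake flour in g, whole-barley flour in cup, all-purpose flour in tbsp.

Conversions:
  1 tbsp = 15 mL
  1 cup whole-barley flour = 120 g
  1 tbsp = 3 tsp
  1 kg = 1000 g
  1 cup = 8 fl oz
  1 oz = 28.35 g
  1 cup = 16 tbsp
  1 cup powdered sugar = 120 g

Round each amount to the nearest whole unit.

powdered sugar: 693 g; maple syrup: 220 mL; cake flour: 792 g; whole-barley flour: 10 cup; all-purpose flour: 53 tbsp

Scaling factor: 44/10 = 22/5 = 4.4.
powdered sugar: (1 cup + 5 tbsp = 1.3125 cup) × 22/5 × 120 g/cup = 693 g
maple syrup: (3 tbsp + 1 tsp = 10/3 tbsp) × 22/5 × 15 mL/tbsp = 220 mL
cake flour: 180 g × 22/5 = 792 g
whole-barley flour: 10 oz × 22/5 × 28.35 g/oz ÷ 120 g/cup ≈ 10 cup
all-purpose flour: 12 tbsp × 22/5 ≈ 53 tbsp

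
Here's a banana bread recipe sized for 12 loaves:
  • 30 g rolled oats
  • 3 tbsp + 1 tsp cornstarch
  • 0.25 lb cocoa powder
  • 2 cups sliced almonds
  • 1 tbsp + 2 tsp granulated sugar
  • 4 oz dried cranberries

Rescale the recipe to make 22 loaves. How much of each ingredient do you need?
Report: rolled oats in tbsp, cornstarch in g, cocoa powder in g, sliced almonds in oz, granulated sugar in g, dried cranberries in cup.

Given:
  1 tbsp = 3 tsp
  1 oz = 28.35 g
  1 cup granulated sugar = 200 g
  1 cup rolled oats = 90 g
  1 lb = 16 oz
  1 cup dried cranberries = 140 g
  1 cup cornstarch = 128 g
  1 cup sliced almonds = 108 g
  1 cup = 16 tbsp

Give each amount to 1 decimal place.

Scaling factor: 22/12 = 11/6.
rolled oats: 30 g × 11/6 ÷ 90 g/cup × 16 tbsp/cup ≈ 9.8 tbsp
cornstarch: (3 tbsp + 1 tsp = 10/3 tbsp) × 11/6 ÷ 16 tbsp/cup × 128 g/cup ≈ 48.9 g
cocoa powder: 0.25 lb × 11/6 × 16 oz/lb × 28.35 g/oz = 207.9 g
sliced almonds: 2 cup × 11/6 × 108 g/cup ÷ 28.35 g/oz ≈ 14.0 oz
granulated sugar: (1 tbsp + 2 tsp = 5/3 tbsp) × 11/6 ÷ 16 tbsp/cup × 200 g/cup ≈ 38.2 g
dried cranberries: 4 oz × 11/6 × 28.35 g/oz ÷ 140 g/cup ≈ 1.5 cup

rolled oats: 9.8 tbsp; cornstarch: 48.9 g; cocoa powder: 207.9 g; sliced almonds: 14.0 oz; granulated sugar: 38.2 g; dried cranberries: 1.5 cup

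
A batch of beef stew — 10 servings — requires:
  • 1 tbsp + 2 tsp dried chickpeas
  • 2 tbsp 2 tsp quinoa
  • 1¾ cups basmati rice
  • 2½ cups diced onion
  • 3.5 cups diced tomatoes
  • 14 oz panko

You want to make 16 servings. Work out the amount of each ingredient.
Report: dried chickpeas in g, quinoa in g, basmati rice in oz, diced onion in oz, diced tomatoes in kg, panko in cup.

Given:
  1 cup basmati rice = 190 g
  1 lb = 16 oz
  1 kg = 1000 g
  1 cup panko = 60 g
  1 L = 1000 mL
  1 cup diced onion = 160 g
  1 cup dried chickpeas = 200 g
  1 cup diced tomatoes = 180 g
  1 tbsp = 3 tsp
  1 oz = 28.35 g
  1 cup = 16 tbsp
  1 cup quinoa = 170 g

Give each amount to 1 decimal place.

dried chickpeas: 33.3 g; quinoa: 45.3 g; basmati rice: 18.8 oz; diced onion: 22.6 oz; diced tomatoes: 1.0 kg; panko: 10.6 cup

Scaling factor: 16/10 = 8/5 = 1.6.
dried chickpeas: (1 tbsp + 2 tsp = 5/3 tbsp) × 8/5 ÷ 16 tbsp/cup × 200 g/cup ≈ 33.3 g
quinoa: (2 tbsp + 2 tsp = 8/3 tbsp) × 8/5 ÷ 16 tbsp/cup × 170 g/cup ≈ 45.3 g
basmati rice: 1.75 cup × 8/5 × 190 g/cup ÷ 28.35 g/oz ≈ 18.8 oz
diced onion: 2.5 cup × 8/5 × 160 g/cup ÷ 28.35 g/oz ≈ 22.6 oz
diced tomatoes: 3.5 cup × 8/5 × 180 g/cup ÷ 1000 g/kg ≈ 1.0 kg
panko: 14 oz × 8/5 × 28.35 g/oz ÷ 60 g/cup ≈ 10.6 cup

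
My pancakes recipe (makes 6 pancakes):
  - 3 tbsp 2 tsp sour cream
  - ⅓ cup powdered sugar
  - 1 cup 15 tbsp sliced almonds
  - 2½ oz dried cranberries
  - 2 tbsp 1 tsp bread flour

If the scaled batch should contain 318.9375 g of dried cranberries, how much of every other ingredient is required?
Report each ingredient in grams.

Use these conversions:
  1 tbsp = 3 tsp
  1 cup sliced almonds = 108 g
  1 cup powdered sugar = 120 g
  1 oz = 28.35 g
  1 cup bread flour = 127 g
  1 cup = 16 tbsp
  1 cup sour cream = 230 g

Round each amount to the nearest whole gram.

The original recipe has 70.875 g of dried cranberries, so the scaling factor is 318.9375 ÷ 70.875 = 9/2 = 4.5.
sour cream: (3 tbsp + 2 tsp = 11/3 tbsp) × 9/2 ÷ 16 tbsp/cup × 230 g/cup ≈ 237 g
powdered sugar: 1/3 cup × 9/2 × 120 g/cup = 180 g
sliced almonds: (1 cup + 15 tbsp = 1.9375 cup) × 9/2 × 108 g/cup ≈ 942 g
bread flour: (2 tbsp + 1 tsp = 7/3 tbsp) × 9/2 ÷ 16 tbsp/cup × 127 g/cup ≈ 83 g

sour cream: 237 g; powdered sugar: 180 g; sliced almonds: 942 g; bread flour: 83 g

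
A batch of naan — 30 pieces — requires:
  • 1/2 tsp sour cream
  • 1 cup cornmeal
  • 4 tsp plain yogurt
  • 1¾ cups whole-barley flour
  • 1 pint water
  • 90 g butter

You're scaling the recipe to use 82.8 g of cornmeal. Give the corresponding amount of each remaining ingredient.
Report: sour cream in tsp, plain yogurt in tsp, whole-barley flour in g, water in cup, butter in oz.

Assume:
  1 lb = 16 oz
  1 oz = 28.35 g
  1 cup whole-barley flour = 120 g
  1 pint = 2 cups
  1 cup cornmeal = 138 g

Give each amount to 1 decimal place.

sour cream: 0.3 tsp; plain yogurt: 2.4 tsp; whole-barley flour: 126.0 g; water: 1.2 cup; butter: 1.9 oz

The original recipe has 138 g of cornmeal, so the scaling factor is 82.8 ÷ 138 = 3/5 = 0.6.
sour cream: 0.5 tsp × 3/5 = 0.3 tsp
plain yogurt: 4 tsp × 3/5 = 2.4 tsp
whole-barley flour: 1.75 cup × 3/5 × 120 g/cup = 126.0 g
water: 1 pint × 3/5 × 2 cup/pint = 1.2 cup
butter: 90 g × 3/5 ÷ 28.35 g/oz ≈ 1.9 oz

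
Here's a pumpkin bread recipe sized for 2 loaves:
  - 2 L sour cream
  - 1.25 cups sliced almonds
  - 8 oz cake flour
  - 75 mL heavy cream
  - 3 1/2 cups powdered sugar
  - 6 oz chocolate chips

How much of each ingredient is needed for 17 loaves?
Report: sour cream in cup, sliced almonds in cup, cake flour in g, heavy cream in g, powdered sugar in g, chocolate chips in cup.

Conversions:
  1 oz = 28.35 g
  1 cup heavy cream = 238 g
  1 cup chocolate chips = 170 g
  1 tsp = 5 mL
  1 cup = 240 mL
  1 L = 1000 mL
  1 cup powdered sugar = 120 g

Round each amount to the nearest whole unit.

sour cream: 71 cup; sliced almonds: 11 cup; cake flour: 1928 g; heavy cream: 632 g; powdered sugar: 3570 g; chocolate chips: 9 cup

Scaling factor: 17/2 = 8.5.
sour cream: 2 L × 17/2 × 1000 mL/L ÷ 240 mL/cup ≈ 71 cup
sliced almonds: 1.25 cup × 17/2 ≈ 11 cup
cake flour: 8 oz × 17/2 × 28.35 g/oz ≈ 1928 g
heavy cream: 75 mL × 17/2 ÷ 240 mL/cup × 238 g/cup ≈ 632 g
powdered sugar: 3.5 cup × 17/2 × 120 g/cup = 3570 g
chocolate chips: 6 oz × 17/2 × 28.35 g/oz ÷ 170 g/cup ≈ 9 cup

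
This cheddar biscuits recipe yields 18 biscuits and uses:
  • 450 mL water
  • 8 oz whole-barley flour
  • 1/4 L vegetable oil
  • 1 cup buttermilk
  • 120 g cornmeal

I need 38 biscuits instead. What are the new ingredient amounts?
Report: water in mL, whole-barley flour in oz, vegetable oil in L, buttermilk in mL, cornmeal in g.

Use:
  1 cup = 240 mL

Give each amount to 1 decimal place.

water: 950.0 mL; whole-barley flour: 16.9 oz; vegetable oil: 0.5 L; buttermilk: 506.7 mL; cornmeal: 253.3 g

Scaling factor: 38/18 = 19/9.
water: 450 mL × 19/9 = 950.0 mL
whole-barley flour: 8 oz × 19/9 ≈ 16.9 oz
vegetable oil: 0.25 L × 19/9 ≈ 0.5 L
buttermilk: 1 cup × 19/9 × 240 mL/cup ≈ 506.7 mL
cornmeal: 120 g × 19/9 ≈ 253.3 g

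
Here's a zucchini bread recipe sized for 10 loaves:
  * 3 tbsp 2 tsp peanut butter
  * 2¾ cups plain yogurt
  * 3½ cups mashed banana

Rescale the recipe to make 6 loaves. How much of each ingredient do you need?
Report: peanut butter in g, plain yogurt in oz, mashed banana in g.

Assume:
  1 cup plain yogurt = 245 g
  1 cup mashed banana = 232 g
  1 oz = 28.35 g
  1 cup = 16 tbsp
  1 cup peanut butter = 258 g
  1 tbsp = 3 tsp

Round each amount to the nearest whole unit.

Scaling factor: 6/10 = 3/5 = 0.6.
peanut butter: (3 tbsp + 2 tsp = 11/3 tbsp) × 3/5 ÷ 16 tbsp/cup × 258 g/cup ≈ 35 g
plain yogurt: 2.75 cup × 3/5 × 245 g/cup ÷ 28.35 g/oz ≈ 14 oz
mashed banana: 3.5 cup × 3/5 × 232 g/cup ≈ 487 g

peanut butter: 35 g; plain yogurt: 14 oz; mashed banana: 487 g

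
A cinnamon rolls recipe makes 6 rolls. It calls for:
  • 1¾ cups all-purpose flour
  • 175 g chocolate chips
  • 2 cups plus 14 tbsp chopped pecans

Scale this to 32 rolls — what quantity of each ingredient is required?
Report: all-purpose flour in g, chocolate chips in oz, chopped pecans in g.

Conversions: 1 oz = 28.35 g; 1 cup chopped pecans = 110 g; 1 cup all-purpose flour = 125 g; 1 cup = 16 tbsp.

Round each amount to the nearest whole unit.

all-purpose flour: 1167 g; chocolate chips: 33 oz; chopped pecans: 1687 g

Scaling factor: 32/6 = 16/3.
all-purpose flour: 1.75 cup × 16/3 × 125 g/cup ≈ 1167 g
chocolate chips: 175 g × 16/3 ÷ 28.35 g/oz ≈ 33 oz
chopped pecans: (2 cup + 14 tbsp = 2.875 cup) × 16/3 × 110 g/cup ≈ 1687 g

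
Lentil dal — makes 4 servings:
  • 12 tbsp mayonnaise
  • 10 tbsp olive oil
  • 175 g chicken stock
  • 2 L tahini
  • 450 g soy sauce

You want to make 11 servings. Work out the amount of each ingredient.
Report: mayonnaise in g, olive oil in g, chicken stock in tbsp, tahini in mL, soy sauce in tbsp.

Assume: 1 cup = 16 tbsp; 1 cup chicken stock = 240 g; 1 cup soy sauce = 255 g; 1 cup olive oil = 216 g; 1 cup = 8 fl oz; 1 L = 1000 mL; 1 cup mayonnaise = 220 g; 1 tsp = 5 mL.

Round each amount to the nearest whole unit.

Scaling factor: 11/4 = 2.75.
mayonnaise: 12 tbsp × 11/4 ÷ 16 tbsp/cup × 220 g/cup ≈ 454 g
olive oil: 10 tbsp × 11/4 ÷ 16 tbsp/cup × 216 g/cup ≈ 371 g
chicken stock: 175 g × 11/4 ÷ 240 g/cup × 16 tbsp/cup ≈ 32 tbsp
tahini: 2 L × 11/4 × 1000 mL/L = 5500 mL
soy sauce: 450 g × 11/4 ÷ 255 g/cup × 16 tbsp/cup ≈ 78 tbsp

mayonnaise: 454 g; olive oil: 371 g; chicken stock: 32 tbsp; tahini: 5500 mL; soy sauce: 78 tbsp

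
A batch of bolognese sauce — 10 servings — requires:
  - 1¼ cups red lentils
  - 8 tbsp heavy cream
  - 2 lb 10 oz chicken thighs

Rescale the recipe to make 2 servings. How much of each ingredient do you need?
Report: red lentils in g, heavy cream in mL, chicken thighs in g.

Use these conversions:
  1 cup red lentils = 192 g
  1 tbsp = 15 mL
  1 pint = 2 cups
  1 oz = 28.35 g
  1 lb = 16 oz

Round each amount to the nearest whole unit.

Scaling factor: 2/10 = 1/5 = 0.2.
red lentils: 1.25 cup × 1/5 × 192 g/cup = 48 g
heavy cream: 8 tbsp × 1/5 × 15 mL/tbsp = 24 mL
chicken thighs: (2 lb + 10 oz = 2.625 lb) × 1/5 × 16 oz/lb × 28.35 g/oz ≈ 238 g

red lentils: 48 g; heavy cream: 24 mL; chicken thighs: 238 g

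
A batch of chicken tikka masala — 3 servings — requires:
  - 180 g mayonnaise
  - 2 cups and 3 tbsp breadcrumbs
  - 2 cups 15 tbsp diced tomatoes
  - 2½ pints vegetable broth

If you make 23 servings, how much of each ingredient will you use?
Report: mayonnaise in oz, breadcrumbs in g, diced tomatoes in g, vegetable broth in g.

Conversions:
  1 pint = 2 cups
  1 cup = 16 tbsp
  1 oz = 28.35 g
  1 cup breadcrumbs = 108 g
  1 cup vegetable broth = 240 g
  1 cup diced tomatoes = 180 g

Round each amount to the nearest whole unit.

mayonnaise: 49 oz; breadcrumbs: 1811 g; diced tomatoes: 4054 g; vegetable broth: 9200 g

Scaling factor: 23/3.
mayonnaise: 180 g × 23/3 ÷ 28.35 g/oz ≈ 49 oz
breadcrumbs: (2 cup + 3 tbsp = 2.1875 cup) × 23/3 × 108 g/cup ≈ 1811 g
diced tomatoes: (2 cup + 15 tbsp = 2.9375 cup) × 23/3 × 180 g/cup ≈ 4054 g
vegetable broth: 2.5 pint × 23/3 × 2 cup/pint × 240 g/cup = 9200 g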